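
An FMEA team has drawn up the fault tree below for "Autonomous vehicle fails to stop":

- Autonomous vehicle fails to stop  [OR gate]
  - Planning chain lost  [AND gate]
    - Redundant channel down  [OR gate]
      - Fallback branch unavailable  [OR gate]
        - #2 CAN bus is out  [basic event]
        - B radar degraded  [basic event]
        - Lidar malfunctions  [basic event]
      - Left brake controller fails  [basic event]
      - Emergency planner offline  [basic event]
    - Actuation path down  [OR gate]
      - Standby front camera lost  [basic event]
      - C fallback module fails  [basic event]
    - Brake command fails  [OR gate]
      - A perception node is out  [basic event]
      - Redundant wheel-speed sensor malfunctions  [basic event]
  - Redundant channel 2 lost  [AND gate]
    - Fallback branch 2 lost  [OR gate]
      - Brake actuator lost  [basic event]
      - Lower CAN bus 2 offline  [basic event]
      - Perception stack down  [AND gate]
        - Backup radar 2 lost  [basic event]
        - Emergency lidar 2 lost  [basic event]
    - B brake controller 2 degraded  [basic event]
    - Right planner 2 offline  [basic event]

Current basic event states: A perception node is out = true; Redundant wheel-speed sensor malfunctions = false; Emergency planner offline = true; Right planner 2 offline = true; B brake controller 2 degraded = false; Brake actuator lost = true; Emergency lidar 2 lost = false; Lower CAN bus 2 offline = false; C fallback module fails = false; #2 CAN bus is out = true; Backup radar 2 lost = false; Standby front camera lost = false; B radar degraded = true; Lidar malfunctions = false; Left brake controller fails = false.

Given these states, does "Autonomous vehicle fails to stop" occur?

No

Fallback branch unavailable [OR]: #2 CAN bus is out=occurs, B radar degraded=occurs, Lidar malfunctions=not → at least one input occurs → occurs.
Redundant channel down [OR]: Fallback branch unavailable=occurs, Left brake controller fails=not, Emergency planner offline=occurs → at least one input occurs → occurs.
Actuation path down [OR]: Standby front camera lost=not, C fallback module fails=not → no input occurs → does not occur.
Brake command fails [OR]: A perception node is out=occurs, Redundant wheel-speed sensor malfunctions=not → at least one input occurs → occurs.
Planning chain lost [AND]: Redundant channel down=occurs, Actuation path down=not, Brake command fails=occurs → not all inputs occur → does not occur.
Perception stack down [AND]: Backup radar 2 lost=not, Emergency lidar 2 lost=not → not all inputs occur → does not occur.
Fallback branch 2 lost [OR]: Brake actuator lost=occurs, Lower CAN bus 2 offline=not, Perception stack down=not → at least one input occurs → occurs.
Redundant channel 2 lost [AND]: Fallback branch 2 lost=occurs, B brake controller 2 degraded=not, Right planner 2 offline=occurs → not all inputs occur → does not occur.
Autonomous vehicle fails to stop [OR]: Planning chain lost=not, Redundant channel 2 lost=not → no input occurs → does not occur.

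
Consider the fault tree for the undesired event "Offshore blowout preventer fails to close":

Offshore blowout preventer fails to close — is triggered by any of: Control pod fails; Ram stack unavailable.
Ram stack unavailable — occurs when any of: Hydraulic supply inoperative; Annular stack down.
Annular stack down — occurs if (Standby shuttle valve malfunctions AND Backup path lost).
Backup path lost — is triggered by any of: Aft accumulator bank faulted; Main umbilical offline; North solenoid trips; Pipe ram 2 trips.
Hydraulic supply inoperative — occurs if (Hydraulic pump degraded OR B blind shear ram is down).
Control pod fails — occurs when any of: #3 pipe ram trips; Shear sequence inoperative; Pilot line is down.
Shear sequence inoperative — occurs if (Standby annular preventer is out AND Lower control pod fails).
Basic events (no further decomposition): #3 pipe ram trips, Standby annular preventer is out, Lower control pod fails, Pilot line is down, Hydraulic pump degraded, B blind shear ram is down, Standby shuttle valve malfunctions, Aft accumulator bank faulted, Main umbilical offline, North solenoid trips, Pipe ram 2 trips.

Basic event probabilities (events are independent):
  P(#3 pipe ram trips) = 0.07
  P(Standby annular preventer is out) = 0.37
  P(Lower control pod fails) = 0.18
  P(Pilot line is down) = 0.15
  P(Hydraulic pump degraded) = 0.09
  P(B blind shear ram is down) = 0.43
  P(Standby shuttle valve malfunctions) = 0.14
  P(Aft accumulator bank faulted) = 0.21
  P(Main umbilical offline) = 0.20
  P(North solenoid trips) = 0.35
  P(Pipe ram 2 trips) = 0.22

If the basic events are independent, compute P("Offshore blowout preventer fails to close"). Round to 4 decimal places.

P(Shear sequence inoperative) [AND] = 0.37 × 0.18 = 0.066600
P(Control pod fails) [OR] = 1 − (1−0.07) × (1−0.066600) × (1−0.15) = 0.262147
P(Hydraulic supply inoperative) [OR] = 1 − (1−0.09) × (1−0.43) = 0.481300
P(Backup path lost) [OR] = 1 − (1−0.21) × (1−0.20) × (1−0.35) × (1−0.22) = 0.679576
P(Annular stack down) [AND] = 0.14 × 0.679576 = 0.095141
P(Ram stack unavailable) [OR] = 1 − (1−0.481300) × (1−0.095141) = 0.530650
P(Offshore blowout preventer fails to close) [OR] = 1 − (1−0.262147) × (1−0.530650) = 0.653689
Rounded to 4 decimal places: P(Offshore blowout preventer fails to close) ≈ 0.6537.

0.6537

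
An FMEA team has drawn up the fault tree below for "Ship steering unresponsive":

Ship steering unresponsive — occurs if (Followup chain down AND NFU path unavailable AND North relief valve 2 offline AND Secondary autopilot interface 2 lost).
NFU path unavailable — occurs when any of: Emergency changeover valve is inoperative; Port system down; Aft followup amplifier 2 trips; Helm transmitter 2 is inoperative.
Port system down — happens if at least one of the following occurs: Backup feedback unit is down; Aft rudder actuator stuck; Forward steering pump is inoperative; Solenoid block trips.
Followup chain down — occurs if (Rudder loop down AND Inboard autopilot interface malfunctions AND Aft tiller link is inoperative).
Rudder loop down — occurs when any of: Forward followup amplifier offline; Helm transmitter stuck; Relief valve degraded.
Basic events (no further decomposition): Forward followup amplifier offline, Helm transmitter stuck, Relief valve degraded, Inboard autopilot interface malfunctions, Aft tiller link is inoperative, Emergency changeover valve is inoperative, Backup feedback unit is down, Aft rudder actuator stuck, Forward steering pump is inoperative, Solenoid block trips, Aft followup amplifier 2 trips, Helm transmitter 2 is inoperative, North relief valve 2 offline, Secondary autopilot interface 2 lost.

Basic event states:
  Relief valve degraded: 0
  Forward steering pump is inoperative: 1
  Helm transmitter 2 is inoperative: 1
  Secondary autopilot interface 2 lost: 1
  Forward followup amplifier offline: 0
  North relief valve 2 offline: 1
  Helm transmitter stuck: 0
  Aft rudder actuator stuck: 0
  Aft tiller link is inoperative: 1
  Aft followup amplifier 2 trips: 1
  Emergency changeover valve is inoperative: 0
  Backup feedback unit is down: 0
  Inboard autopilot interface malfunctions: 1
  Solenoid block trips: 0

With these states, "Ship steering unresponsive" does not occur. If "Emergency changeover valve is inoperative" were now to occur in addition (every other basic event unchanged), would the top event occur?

No

Counterfactual: set "Emergency changeover valve is inoperative" to occurred.
Rudder loop down [OR]: Forward followup amplifier offline=not, Helm transmitter stuck=not, Relief valve degraded=not → no input occurs → does not occur.
Followup chain down [AND]: Rudder loop down=not, Inboard autopilot interface malfunctions=occurs, Aft tiller link is inoperative=occurs → not all inputs occur → does not occur.
Port system down [OR]: Backup feedback unit is down=not, Aft rudder actuator stuck=not, Forward steering pump is inoperative=occurs, Solenoid block trips=not → at least one input occurs → occurs.
NFU path unavailable [OR]: Emergency changeover valve is inoperative=occurs, Port system down=occurs, Aft followup amplifier 2 trips=occurs, Helm transmitter 2 is inoperative=occurs → at least one input occurs → occurs.
Ship steering unresponsive [AND]: Followup chain down=not, NFU path unavailable=occurs, North relief valve 2 offline=occurs, Secondary autopilot interface 2 lost=occurs → not all inputs occur → does not occur.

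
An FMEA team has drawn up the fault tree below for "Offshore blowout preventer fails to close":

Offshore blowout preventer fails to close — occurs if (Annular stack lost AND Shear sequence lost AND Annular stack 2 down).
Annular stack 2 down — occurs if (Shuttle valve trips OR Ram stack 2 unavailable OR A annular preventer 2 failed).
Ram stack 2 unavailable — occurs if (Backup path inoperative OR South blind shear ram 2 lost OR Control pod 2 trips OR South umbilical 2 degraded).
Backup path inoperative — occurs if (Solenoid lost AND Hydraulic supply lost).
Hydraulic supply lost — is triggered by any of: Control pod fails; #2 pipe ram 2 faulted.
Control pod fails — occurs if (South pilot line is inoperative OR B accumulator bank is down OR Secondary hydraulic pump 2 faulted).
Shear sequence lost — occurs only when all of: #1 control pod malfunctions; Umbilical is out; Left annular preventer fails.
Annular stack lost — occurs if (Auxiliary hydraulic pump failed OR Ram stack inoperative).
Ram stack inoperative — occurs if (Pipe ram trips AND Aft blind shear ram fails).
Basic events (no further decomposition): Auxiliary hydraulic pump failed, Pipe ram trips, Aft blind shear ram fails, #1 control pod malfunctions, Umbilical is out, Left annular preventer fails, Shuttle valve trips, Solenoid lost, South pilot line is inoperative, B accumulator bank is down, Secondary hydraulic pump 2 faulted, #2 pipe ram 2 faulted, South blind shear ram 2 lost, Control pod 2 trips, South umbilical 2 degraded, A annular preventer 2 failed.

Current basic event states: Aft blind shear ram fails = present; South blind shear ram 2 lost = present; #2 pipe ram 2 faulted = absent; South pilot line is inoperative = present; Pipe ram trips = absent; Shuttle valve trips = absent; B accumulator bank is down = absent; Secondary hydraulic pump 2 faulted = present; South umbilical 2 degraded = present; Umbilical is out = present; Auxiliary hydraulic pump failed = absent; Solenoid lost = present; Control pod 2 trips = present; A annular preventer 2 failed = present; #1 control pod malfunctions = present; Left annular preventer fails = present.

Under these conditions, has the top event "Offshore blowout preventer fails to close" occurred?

No

Ram stack inoperative [AND]: Pipe ram trips=not, Aft blind shear ram fails=occurs → not all inputs occur → does not occur.
Annular stack lost [OR]: Auxiliary hydraulic pump failed=not, Ram stack inoperative=not → no input occurs → does not occur.
Shear sequence lost [AND]: #1 control pod malfunctions=occurs, Umbilical is out=occurs, Left annular preventer fails=occurs → all inputs occur → occurs.
Control pod fails [OR]: South pilot line is inoperative=occurs, B accumulator bank is down=not, Secondary hydraulic pump 2 faulted=occurs → at least one input occurs → occurs.
Hydraulic supply lost [OR]: Control pod fails=occurs, #2 pipe ram 2 faulted=not → at least one input occurs → occurs.
Backup path inoperative [AND]: Solenoid lost=occurs, Hydraulic supply lost=occurs → all inputs occur → occurs.
Ram stack 2 unavailable [OR]: Backup path inoperative=occurs, South blind shear ram 2 lost=occurs, Control pod 2 trips=occurs, South umbilical 2 degraded=occurs → at least one input occurs → occurs.
Annular stack 2 down [OR]: Shuttle valve trips=not, Ram stack 2 unavailable=occurs, A annular preventer 2 failed=occurs → at least one input occurs → occurs.
Offshore blowout preventer fails to close [AND]: Annular stack lost=not, Shear sequence lost=occurs, Annular stack 2 down=occurs → not all inputs occur → does not occur.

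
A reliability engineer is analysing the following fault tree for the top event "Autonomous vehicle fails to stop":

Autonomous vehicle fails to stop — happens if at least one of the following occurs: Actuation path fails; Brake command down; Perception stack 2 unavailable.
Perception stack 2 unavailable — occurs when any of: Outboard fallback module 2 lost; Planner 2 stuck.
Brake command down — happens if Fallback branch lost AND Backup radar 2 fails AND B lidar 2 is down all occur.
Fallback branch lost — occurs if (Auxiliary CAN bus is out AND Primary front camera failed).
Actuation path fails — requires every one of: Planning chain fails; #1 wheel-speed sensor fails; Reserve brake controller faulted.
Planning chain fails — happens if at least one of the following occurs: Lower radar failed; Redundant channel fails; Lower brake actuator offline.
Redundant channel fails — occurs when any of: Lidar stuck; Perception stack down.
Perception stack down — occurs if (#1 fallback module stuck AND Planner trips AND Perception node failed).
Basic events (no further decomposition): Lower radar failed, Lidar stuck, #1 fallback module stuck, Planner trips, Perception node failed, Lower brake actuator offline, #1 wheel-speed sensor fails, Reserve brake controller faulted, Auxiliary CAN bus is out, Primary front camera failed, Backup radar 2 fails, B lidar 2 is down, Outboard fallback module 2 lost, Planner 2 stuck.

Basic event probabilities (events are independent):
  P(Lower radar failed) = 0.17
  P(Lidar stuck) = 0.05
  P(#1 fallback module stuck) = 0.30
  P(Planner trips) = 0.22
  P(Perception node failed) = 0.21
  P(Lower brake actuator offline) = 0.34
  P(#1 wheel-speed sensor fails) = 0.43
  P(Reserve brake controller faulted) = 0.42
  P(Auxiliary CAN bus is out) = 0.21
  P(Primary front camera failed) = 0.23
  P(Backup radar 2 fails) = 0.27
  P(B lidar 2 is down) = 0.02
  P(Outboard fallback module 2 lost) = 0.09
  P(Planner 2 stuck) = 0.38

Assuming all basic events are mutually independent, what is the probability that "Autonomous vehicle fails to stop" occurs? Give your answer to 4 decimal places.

0.4855

P(Perception stack down) [AND] = 0.30 × 0.22 × 0.21 = 0.013860
P(Redundant channel fails) [OR] = 1 − (1−0.05) × (1−0.013860) = 0.063167
P(Planning chain fails) [OR] = 1 − (1−0.17) × (1−0.063167) × (1−0.34) = 0.486803
P(Actuation path fails) [AND] = 0.486803 × 0.43 × 0.42 = 0.087917
P(Fallback branch lost) [AND] = 0.21 × 0.23 = 0.048300
P(Brake command down) [AND] = 0.048300 × 0.27 × 0.02 = 0.000261
P(Perception stack 2 unavailable) [OR] = 1 − (1−0.09) × (1−0.38) = 0.435800
P(Autonomous vehicle fails to stop) [OR] = 1 − (1−0.087917) × (1−0.000261) × (1−0.435800) = 0.485537
Rounded to 4 decimal places: P(Autonomous vehicle fails to stop) ≈ 0.4855.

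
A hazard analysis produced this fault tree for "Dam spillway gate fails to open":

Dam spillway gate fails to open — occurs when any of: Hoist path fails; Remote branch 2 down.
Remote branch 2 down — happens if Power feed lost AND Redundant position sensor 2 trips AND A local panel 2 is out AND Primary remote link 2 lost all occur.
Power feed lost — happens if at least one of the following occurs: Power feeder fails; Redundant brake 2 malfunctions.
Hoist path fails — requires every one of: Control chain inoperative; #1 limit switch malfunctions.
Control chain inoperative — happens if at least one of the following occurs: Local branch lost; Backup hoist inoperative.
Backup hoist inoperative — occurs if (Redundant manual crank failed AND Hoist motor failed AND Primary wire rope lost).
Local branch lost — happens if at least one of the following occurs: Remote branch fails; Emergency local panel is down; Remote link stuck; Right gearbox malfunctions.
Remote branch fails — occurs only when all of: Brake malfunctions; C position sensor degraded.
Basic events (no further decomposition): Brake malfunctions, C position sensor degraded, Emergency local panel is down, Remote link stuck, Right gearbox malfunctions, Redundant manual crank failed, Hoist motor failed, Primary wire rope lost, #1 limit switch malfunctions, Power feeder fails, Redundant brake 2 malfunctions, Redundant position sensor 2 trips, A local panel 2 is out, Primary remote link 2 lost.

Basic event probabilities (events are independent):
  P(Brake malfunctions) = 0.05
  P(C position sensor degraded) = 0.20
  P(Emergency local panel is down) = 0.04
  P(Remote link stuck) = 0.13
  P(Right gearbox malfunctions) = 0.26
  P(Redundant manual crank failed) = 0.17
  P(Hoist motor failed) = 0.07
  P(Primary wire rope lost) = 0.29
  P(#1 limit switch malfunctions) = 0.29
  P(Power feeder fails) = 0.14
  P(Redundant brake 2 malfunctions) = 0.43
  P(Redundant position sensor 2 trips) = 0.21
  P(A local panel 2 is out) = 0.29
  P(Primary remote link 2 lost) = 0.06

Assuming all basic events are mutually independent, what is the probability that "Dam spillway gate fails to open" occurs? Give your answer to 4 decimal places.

P(Remote branch fails) [AND] = 0.05 × 0.20 = 0.010000
P(Local branch lost) [OR] = 1 − (1−0.010000) × (1−0.04) × (1−0.13) × (1−0.26) = 0.388132
P(Backup hoist inoperative) [AND] = 0.17 × 0.07 × 0.29 = 0.003451
P(Control chain inoperative) [OR] = 1 − (1−0.388132) × (1−0.003451) = 0.390244
P(Hoist path fails) [AND] = 0.390244 × 0.29 = 0.113171
P(Power feed lost) [OR] = 1 − (1−0.14) × (1−0.43) = 0.509800
P(Remote branch 2 down) [AND] = 0.509800 × 0.21 × 0.29 × 0.06 = 0.001863
P(Dam spillway gate fails to open) [OR] = 1 − (1−0.113171) × (1−0.001863) = 0.114823
Rounded to 4 decimal places: P(Dam spillway gate fails to open) ≈ 0.1148.

0.1148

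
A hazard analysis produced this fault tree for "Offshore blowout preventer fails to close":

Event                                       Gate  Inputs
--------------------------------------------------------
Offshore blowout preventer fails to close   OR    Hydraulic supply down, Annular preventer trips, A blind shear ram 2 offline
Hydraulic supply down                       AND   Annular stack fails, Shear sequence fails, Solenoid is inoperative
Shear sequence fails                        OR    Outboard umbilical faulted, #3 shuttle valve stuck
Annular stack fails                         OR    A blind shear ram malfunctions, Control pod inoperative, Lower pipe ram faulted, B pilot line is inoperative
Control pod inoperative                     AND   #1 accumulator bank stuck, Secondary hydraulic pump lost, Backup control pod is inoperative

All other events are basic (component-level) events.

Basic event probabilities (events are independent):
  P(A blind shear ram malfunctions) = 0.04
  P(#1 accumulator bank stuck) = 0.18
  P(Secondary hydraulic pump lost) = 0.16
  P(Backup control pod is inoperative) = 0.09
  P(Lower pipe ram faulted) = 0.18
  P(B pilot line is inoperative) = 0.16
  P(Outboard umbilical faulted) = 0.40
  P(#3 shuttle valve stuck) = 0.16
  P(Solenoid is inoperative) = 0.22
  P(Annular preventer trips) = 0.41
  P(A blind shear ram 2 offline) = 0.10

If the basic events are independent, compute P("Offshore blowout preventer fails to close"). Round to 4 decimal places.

P(Control pod inoperative) [AND] = 0.18 × 0.16 × 0.09 = 0.002592
P(Annular stack fails) [OR] = 1 − (1−0.04) × (1−0.002592) × (1−0.18) × (1−0.16) = 0.340466
P(Shear sequence fails) [OR] = 1 − (1−0.40) × (1−0.16) = 0.496000
P(Hydraulic supply down) [AND] = 0.340466 × 0.496000 × 0.22 = 0.037152
P(Offshore blowout preventer fails to close) [OR] = 1 − (1−0.037152) × (1−0.41) × (1−0.10) = 0.488728
Rounded to 4 decimal places: P(Offshore blowout preventer fails to close) ≈ 0.4887.

0.4887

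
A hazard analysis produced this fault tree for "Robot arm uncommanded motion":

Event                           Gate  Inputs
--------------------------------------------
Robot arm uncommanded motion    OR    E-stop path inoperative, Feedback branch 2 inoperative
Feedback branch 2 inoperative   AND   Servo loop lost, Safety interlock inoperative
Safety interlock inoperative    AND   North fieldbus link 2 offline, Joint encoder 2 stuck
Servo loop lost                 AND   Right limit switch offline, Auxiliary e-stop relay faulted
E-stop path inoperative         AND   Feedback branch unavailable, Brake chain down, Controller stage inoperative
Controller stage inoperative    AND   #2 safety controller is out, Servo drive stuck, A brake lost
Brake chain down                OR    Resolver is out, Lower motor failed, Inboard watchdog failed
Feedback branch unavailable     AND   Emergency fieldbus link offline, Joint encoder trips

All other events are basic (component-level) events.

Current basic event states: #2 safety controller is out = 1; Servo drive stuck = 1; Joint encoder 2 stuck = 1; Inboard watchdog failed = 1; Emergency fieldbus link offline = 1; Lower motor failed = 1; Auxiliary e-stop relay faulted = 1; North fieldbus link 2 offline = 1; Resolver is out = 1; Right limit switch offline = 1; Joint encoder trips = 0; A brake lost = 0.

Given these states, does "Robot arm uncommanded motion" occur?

Feedback branch unavailable [AND]: Emergency fieldbus link offline=occurs, Joint encoder trips=not → not all inputs occur → does not occur.
Brake chain down [OR]: Resolver is out=occurs, Lower motor failed=occurs, Inboard watchdog failed=occurs → at least one input occurs → occurs.
Controller stage inoperative [AND]: #2 safety controller is out=occurs, Servo drive stuck=occurs, A brake lost=not → not all inputs occur → does not occur.
E-stop path inoperative [AND]: Feedback branch unavailable=not, Brake chain down=occurs, Controller stage inoperative=not → not all inputs occur → does not occur.
Servo loop lost [AND]: Right limit switch offline=occurs, Auxiliary e-stop relay faulted=occurs → all inputs occur → occurs.
Safety interlock inoperative [AND]: North fieldbus link 2 offline=occurs, Joint encoder 2 stuck=occurs → all inputs occur → occurs.
Feedback branch 2 inoperative [AND]: Servo loop lost=occurs, Safety interlock inoperative=occurs → all inputs occur → occurs.
Robot arm uncommanded motion [OR]: E-stop path inoperative=not, Feedback branch 2 inoperative=occurs → at least one input occurs → occurs.

Yes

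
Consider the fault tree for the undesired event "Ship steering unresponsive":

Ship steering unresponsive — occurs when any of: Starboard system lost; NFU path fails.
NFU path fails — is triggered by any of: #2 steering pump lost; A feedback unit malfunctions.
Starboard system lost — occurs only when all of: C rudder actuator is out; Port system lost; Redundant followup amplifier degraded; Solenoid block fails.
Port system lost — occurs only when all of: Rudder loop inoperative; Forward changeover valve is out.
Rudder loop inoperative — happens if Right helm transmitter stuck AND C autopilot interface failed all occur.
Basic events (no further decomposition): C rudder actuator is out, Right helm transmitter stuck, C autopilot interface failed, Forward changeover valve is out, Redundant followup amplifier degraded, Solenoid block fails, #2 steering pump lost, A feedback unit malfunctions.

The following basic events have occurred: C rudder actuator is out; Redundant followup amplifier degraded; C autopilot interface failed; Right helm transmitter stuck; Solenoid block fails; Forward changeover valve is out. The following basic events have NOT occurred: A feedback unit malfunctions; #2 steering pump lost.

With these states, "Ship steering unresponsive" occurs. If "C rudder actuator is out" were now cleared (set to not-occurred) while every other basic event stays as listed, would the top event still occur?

No

Counterfactual: set "C rudder actuator is out" to not occurred.
Rudder loop inoperative [AND]: Right helm transmitter stuck=occurs, C autopilot interface failed=occurs → all inputs occur → occurs.
Port system lost [AND]: Rudder loop inoperative=occurs, Forward changeover valve is out=occurs → all inputs occur → occurs.
Starboard system lost [AND]: C rudder actuator is out=not, Port system lost=occurs, Redundant followup amplifier degraded=occurs, Solenoid block fails=occurs → not all inputs occur → does not occur.
NFU path fails [OR]: #2 steering pump lost=not, A feedback unit malfunctions=not → no input occurs → does not occur.
Ship steering unresponsive [OR]: Starboard system lost=not, NFU path fails=not → no input occurs → does not occur.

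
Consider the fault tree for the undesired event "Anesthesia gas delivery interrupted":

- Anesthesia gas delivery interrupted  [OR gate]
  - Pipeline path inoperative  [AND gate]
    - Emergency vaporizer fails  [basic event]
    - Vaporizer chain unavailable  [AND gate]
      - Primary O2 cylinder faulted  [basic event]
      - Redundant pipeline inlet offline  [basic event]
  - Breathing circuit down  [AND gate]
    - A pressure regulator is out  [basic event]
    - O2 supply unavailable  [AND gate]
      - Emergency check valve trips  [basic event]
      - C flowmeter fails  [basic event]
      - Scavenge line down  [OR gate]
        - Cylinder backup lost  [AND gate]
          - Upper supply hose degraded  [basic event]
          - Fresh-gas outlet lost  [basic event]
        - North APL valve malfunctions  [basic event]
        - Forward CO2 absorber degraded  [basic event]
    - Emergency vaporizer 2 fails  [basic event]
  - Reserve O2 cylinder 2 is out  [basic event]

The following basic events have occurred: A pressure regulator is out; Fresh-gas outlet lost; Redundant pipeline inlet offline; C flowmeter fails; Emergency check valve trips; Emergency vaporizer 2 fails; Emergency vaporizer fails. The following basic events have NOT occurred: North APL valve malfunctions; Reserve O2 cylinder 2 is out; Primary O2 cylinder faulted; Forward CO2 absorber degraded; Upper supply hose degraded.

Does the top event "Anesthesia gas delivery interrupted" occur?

Vaporizer chain unavailable [AND]: Primary O2 cylinder faulted=not, Redundant pipeline inlet offline=occurs → not all inputs occur → does not occur.
Pipeline path inoperative [AND]: Emergency vaporizer fails=occurs, Vaporizer chain unavailable=not → not all inputs occur → does not occur.
Cylinder backup lost [AND]: Upper supply hose degraded=not, Fresh-gas outlet lost=occurs → not all inputs occur → does not occur.
Scavenge line down [OR]: Cylinder backup lost=not, North APL valve malfunctions=not, Forward CO2 absorber degraded=not → no input occurs → does not occur.
O2 supply unavailable [AND]: Emergency check valve trips=occurs, C flowmeter fails=occurs, Scavenge line down=not → not all inputs occur → does not occur.
Breathing circuit down [AND]: A pressure regulator is out=occurs, O2 supply unavailable=not, Emergency vaporizer 2 fails=occurs → not all inputs occur → does not occur.
Anesthesia gas delivery interrupted [OR]: Pipeline path inoperative=not, Breathing circuit down=not, Reserve O2 cylinder 2 is out=not → no input occurs → does not occur.

No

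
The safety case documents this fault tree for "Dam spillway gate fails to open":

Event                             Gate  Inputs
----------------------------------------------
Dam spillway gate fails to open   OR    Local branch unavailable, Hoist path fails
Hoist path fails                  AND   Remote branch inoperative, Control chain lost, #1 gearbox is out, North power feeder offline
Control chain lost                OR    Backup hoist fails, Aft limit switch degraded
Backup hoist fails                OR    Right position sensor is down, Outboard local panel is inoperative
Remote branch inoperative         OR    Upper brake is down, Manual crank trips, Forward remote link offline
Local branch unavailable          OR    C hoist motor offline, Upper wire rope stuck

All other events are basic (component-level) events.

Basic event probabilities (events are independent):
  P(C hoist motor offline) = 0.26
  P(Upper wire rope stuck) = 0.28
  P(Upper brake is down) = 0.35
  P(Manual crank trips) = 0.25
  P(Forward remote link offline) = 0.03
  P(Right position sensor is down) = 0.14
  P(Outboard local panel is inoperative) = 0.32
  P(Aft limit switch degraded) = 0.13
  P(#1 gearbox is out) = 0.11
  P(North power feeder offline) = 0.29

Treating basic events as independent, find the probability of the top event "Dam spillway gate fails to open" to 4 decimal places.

0.4716

P(Local branch unavailable) [OR] = 1 − (1−0.26) × (1−0.28) = 0.467200
P(Remote branch inoperative) [OR] = 1 − (1−0.35) × (1−0.25) × (1−0.03) = 0.527125
P(Backup hoist fails) [OR] = 1 − (1−0.14) × (1−0.32) = 0.415200
P(Control chain lost) [OR] = 1 − (1−0.415200) × (1−0.13) = 0.491224
P(Hoist path fails) [AND] = 0.527125 × 0.491224 × 0.11 × 0.29 = 0.008260
P(Dam spillway gate fails to open) [OR] = 1 − (1−0.467200) × (1−0.008260) = 0.471601
Rounded to 4 decimal places: P(Dam spillway gate fails to open) ≈ 0.4716.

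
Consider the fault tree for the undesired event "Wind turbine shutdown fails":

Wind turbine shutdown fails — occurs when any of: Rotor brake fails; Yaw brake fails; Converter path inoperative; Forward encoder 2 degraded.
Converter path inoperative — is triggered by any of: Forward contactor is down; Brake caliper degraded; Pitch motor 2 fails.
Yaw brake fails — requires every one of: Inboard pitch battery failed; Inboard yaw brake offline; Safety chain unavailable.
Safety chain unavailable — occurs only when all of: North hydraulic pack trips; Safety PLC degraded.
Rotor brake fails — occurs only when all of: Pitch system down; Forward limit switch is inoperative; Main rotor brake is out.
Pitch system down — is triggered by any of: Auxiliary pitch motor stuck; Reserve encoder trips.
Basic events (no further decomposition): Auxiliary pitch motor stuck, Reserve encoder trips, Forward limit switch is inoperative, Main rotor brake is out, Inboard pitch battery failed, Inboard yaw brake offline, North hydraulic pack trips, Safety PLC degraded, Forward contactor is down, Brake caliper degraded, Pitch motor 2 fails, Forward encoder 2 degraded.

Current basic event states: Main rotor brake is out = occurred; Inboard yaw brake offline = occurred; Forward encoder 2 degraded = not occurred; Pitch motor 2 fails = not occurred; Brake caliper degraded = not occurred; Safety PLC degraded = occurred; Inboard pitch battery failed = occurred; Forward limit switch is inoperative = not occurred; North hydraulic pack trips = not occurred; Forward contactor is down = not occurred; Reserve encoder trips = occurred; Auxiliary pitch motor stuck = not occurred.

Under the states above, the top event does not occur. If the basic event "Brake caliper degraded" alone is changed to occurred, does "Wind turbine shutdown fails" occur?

Counterfactual: set "Brake caliper degraded" to occurred.
Pitch system down [OR]: Auxiliary pitch motor stuck=not, Reserve encoder trips=occurs → at least one input occurs → occurs.
Rotor brake fails [AND]: Pitch system down=occurs, Forward limit switch is inoperative=not, Main rotor brake is out=occurs → not all inputs occur → does not occur.
Safety chain unavailable [AND]: North hydraulic pack trips=not, Safety PLC degraded=occurs → not all inputs occur → does not occur.
Yaw brake fails [AND]: Inboard pitch battery failed=occurs, Inboard yaw brake offline=occurs, Safety chain unavailable=not → not all inputs occur → does not occur.
Converter path inoperative [OR]: Forward contactor is down=not, Brake caliper degraded=occurs, Pitch motor 2 fails=not → at least one input occurs → occurs.
Wind turbine shutdown fails [OR]: Rotor brake fails=not, Yaw brake fails=not, Converter path inoperative=occurs, Forward encoder 2 degraded=not → at least one input occurs → occurs.

Yes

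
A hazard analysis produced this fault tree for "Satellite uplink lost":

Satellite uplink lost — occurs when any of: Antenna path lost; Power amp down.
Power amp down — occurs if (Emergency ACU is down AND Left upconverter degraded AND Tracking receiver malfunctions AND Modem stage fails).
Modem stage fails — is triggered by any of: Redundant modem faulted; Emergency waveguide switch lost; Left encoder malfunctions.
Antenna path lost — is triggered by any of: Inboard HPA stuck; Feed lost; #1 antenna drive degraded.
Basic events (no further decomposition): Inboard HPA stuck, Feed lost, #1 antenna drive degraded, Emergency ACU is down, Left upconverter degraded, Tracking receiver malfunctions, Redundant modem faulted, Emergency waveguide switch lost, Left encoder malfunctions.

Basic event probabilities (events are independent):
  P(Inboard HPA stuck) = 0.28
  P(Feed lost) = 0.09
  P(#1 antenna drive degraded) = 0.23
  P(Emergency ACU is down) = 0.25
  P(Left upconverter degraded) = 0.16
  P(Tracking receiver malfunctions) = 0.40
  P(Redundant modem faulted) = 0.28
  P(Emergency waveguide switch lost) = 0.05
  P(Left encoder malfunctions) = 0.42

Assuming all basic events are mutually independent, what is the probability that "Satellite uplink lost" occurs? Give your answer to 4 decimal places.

0.5004

P(Antenna path lost) [OR] = 1 − (1−0.28) × (1−0.09) × (1−0.23) = 0.495496
P(Modem stage fails) [OR] = 1 − (1−0.28) × (1−0.05) × (1−0.42) = 0.603280
P(Power amp down) [AND] = 0.25 × 0.16 × 0.40 × 0.603280 = 0.009652
P(Satellite uplink lost) [OR] = 1 − (1−0.495496) × (1−0.009652) = 0.500365
Rounded to 4 decimal places: P(Satellite uplink lost) ≈ 0.5004.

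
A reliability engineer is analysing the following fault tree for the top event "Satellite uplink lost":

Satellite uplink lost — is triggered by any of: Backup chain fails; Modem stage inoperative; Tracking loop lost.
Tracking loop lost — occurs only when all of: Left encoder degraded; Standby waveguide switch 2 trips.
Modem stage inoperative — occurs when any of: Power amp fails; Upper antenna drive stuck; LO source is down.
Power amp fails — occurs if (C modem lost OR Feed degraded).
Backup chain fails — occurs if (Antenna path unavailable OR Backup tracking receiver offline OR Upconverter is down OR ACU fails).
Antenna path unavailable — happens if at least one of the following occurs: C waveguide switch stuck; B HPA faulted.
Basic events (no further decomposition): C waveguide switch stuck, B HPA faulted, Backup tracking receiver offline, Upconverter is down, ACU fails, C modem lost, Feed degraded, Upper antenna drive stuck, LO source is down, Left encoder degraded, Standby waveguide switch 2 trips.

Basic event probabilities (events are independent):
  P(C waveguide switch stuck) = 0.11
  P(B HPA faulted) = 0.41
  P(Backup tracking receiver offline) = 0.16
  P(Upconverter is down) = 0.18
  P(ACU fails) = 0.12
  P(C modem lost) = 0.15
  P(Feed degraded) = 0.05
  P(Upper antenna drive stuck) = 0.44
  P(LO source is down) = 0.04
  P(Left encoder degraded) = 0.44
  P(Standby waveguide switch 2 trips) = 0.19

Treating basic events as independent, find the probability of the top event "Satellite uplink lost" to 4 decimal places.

P(Antenna path unavailable) [OR] = 1 − (1−0.11) × (1−0.41) = 0.474900
P(Backup chain fails) [OR] = 1 − (1−0.474900) × (1−0.16) × (1−0.18) × (1−0.12) = 0.681714
P(Power amp fails) [OR] = 1 − (1−0.15) × (1−0.05) = 0.192500
P(Modem stage inoperative) [OR] = 1 − (1−0.192500) × (1−0.44) × (1−0.04) = 0.565888
P(Tracking loop lost) [AND] = 0.44 × 0.19 = 0.083600
P(Satellite uplink lost) [OR] = 1 − (1−0.681714) × (1−0.565888) × (1−0.083600) = 0.873379
Rounded to 4 decimal places: P(Satellite uplink lost) ≈ 0.8734.

0.8734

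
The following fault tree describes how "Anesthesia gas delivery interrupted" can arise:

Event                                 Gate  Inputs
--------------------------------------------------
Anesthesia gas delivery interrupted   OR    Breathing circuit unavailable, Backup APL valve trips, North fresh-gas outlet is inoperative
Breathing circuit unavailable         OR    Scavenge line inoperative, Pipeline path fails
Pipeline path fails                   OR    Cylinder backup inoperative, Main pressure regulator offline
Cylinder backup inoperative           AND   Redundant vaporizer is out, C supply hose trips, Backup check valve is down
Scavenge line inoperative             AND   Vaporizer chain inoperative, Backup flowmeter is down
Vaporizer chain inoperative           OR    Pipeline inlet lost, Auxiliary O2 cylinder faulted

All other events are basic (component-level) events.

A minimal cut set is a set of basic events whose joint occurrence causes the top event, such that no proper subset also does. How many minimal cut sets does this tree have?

6

Vaporizer chain inoperative [OR]: union of children's cut sets → 2 cut set(s).
Scavenge line inoperative [AND]: one cut set from each child combined → 2 × 1 = 2 cut set(s).
Cylinder backup inoperative [AND]: one cut set from each child combined → 1 × 1 × 1 = 1 cut set(s).
Pipeline path fails [OR]: union of children's cut sets → 2 cut set(s).
Breathing circuit unavailable [OR]: union of children's cut sets → 4 cut set(s).
Anesthesia gas delivery interrupted [OR]: union of children's cut sets → 6 cut set(s).
Minimal cut sets: {Backup flowmeter is down, Pipeline inlet lost}; {Auxiliary O2 cylinder faulted, Backup flowmeter is down}; {Backup check valve is down, C supply hose trips, Redundant vaporizer is out}; {Main pressure regulator offline}; {Backup APL valve trips}; {North fresh-gas outlet is inoperative}.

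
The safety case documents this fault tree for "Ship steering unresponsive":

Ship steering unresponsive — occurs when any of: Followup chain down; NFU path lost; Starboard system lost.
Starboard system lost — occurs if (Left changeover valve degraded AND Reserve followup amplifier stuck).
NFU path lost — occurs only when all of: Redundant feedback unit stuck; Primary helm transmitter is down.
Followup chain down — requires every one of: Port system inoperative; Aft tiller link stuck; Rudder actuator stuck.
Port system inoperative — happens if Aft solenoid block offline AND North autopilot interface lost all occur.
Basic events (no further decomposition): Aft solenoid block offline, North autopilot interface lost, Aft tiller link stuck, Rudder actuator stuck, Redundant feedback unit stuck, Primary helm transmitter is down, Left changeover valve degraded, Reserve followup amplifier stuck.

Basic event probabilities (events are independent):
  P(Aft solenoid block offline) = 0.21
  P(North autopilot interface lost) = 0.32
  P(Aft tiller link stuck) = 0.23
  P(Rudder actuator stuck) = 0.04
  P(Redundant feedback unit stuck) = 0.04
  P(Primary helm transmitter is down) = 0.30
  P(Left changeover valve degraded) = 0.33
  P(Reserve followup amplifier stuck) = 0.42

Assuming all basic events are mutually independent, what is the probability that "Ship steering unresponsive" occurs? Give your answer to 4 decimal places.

P(Port system inoperative) [AND] = 0.21 × 0.32 = 0.067200
P(Followup chain down) [AND] = 0.067200 × 0.23 × 0.04 = 0.000618
P(NFU path lost) [AND] = 0.04 × 0.30 = 0.012000
P(Starboard system lost) [AND] = 0.33 × 0.42 = 0.138600
P(Ship steering unresponsive) [OR] = 1 − (1−0.000618) × (1−0.012000) × (1−0.138600) = 0.149463
Rounded to 4 decimal places: P(Ship steering unresponsive) ≈ 0.1495.

0.1495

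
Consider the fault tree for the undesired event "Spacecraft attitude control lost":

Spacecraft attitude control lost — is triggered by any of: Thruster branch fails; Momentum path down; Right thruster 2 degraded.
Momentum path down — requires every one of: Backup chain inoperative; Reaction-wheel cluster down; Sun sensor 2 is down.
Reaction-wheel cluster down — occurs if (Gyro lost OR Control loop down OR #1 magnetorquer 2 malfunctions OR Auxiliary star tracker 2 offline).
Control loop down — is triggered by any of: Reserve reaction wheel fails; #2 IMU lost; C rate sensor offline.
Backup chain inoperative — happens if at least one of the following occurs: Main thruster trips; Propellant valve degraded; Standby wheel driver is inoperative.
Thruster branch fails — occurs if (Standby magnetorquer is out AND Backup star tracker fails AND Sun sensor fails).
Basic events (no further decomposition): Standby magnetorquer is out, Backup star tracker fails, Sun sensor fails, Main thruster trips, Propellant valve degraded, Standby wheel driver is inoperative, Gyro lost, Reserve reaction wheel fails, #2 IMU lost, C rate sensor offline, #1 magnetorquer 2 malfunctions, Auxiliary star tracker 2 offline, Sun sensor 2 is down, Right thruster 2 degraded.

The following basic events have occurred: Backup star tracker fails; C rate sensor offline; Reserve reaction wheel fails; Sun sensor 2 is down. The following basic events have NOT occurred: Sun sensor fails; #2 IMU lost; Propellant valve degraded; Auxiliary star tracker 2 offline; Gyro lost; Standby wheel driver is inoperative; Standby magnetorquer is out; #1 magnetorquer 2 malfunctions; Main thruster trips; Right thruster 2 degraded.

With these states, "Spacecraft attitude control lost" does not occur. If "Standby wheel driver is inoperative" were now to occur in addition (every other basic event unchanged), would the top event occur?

Yes

Counterfactual: set "Standby wheel driver is inoperative" to occurred.
Thruster branch fails [AND]: Standby magnetorquer is out=not, Backup star tracker fails=occurs, Sun sensor fails=not → not all inputs occur → does not occur.
Backup chain inoperative [OR]: Main thruster trips=not, Propellant valve degraded=not, Standby wheel driver is inoperative=occurs → at least one input occurs → occurs.
Control loop down [OR]: Reserve reaction wheel fails=occurs, #2 IMU lost=not, C rate sensor offline=occurs → at least one input occurs → occurs.
Reaction-wheel cluster down [OR]: Gyro lost=not, Control loop down=occurs, #1 magnetorquer 2 malfunctions=not, Auxiliary star tracker 2 offline=not → at least one input occurs → occurs.
Momentum path down [AND]: Backup chain inoperative=occurs, Reaction-wheel cluster down=occurs, Sun sensor 2 is down=occurs → all inputs occur → occurs.
Spacecraft attitude control lost [OR]: Thruster branch fails=not, Momentum path down=occurs, Right thruster 2 degraded=not → at least one input occurs → occurs.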